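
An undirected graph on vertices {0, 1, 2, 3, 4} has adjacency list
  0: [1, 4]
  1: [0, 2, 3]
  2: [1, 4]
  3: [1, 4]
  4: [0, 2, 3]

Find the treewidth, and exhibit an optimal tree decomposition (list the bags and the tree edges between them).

Treewidth 2.
Bags: B1 = {1, 2, 4}  B2 = {0, 1, 4}  B3 = {1, 3, 4}
Tree: B1–B2, B2–B3

Every bag has size at most 3, so the width is 3 − 1 = 2 and tw(G) ≤ 2. For the lower bound, G contains the cycle 2–1–0–4–2, so G is not a forest; only forests have treewidth ≤ 1, hence tw(G) ≥ 2. Hence tw(G) = 2 exactly.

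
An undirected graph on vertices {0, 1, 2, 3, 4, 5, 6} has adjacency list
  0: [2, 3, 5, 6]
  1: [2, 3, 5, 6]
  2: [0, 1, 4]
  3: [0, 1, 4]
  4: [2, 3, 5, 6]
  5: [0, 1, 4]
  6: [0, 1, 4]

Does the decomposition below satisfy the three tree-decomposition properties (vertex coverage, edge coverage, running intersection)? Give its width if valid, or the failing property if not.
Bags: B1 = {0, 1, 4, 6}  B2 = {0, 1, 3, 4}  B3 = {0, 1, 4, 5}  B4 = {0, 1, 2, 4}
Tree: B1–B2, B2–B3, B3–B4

Vertex coverage: the bags together contain {0, 1, 2, 3, 4, 5, 6}, the full vertex set. Edge coverage: each edge of G has both endpoints in at least one bag. Running intersection: for every vertex, the bags containing it form a connected subtree. All three properties hold, so this is a valid tree decomposition of width max|bag| − 1 = 3, and hence tw(G) ≤ 3.

Yes; width 3.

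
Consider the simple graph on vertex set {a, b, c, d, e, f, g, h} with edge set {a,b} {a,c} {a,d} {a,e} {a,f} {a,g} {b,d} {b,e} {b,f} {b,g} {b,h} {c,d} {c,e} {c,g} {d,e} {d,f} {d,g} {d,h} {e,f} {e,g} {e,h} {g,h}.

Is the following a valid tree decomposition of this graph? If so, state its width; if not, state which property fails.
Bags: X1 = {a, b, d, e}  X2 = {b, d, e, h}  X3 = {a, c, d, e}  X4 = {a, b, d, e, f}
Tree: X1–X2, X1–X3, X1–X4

A tree decomposition must satisfy three properties: every vertex lies in some bag; for every edge, both endpoints lie together in some bag; and for every vertex, the bags containing it form a connected subtree. Here vertex g appears in no bag, so the decomposition is invalid.

No — vertex g appears in no bag.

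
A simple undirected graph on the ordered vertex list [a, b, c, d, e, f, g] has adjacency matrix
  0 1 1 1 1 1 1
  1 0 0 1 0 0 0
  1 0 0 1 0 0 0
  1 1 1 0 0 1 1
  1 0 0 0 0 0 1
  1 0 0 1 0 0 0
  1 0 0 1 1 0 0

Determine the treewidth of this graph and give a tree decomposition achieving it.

Treewidth 2.
One optimal decomposition is:
Bags: B1 = {a, d, g}  B2 = {a, c, d}  B3 = {a, d, f}  B4 = {a, e, g}  B5 = {a, b, d}
Tree: B1–B2, B1–B3, B1–B4, B3–B5

Each bag holds 3 vertices, so the decomposition has width 2, which upper-bounds the treewidth. For the lower bound, the 3 vertices {a, d, g} are pairwise adjacent, and any tree decomposition puts a clique entirely inside one bag — forcing width ≥ 2. Therefore the treewidth is 2.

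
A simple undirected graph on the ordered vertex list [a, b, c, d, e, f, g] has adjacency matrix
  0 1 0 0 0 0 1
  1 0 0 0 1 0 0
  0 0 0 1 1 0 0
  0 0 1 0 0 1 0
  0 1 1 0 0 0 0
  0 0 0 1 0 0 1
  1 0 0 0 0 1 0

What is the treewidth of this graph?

2

A width-2 tree decomposition is:
Bags: B1 = {a, f, g}  B2 = {a, d, f}  B3 = {a, c, d}  B4 = {a, c, e}  B5 = {a, b, e}
Tree: B1–B2, B2–B3, B3–B4, B4–B5
Every bag has size at most 3, so the width is 3 − 1 = 2 and tw(G) ≤ 2. Since a–g–f–d–c–e–b–a is a cycle in G, G is not acyclic. Forests are exactly the graphs of treewidth ≤ 1, so tw(G) ≥ 2. Therefore the treewidth is 2.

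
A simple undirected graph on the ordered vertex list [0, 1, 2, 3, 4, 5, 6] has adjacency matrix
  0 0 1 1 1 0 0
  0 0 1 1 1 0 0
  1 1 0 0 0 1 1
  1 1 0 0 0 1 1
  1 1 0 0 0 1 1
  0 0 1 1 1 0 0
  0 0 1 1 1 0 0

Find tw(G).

A width-3 tree decomposition is:
Bags: B1 = {0, 2, 3, 4}  B2 = {1, 2, 3, 4}  B3 = {2, 3, 4, 5}  B4 = {2, 3, 4, 6}
Tree: B1–B2, B2–B3, B3–B4
The largest bag has 4 vertices, giving width 3; this decomposition certifies tw(G) ≤ 3. For the lower bound: the 4 vertex sets {0,3}, {1,2}, {4}, {5} are disjoint, each induces a connected subgraph, and every pair is joined by at least one edge of G. Contracting each set to a single vertex therefore yields K_{4} as a minor, and since treewidth is minor-monotone, tw(G) ≥ tw(K_{4}) = 3. Hence tw(G) = 3 exactly.

3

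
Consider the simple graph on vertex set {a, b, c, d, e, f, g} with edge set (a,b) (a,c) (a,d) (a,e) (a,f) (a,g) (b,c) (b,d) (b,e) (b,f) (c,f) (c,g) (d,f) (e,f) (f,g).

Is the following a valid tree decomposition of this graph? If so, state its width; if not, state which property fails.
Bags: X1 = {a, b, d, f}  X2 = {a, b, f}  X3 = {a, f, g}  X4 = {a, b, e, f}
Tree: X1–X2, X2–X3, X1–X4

No — vertex c appears in no bag.

A tree decomposition must satisfy three properties: every vertex lies in some bag; for every edge, both endpoints lie together in some bag; and for every vertex, the bags containing it form a connected subtree. Here vertex c appears in no bag, so the decomposition is invalid.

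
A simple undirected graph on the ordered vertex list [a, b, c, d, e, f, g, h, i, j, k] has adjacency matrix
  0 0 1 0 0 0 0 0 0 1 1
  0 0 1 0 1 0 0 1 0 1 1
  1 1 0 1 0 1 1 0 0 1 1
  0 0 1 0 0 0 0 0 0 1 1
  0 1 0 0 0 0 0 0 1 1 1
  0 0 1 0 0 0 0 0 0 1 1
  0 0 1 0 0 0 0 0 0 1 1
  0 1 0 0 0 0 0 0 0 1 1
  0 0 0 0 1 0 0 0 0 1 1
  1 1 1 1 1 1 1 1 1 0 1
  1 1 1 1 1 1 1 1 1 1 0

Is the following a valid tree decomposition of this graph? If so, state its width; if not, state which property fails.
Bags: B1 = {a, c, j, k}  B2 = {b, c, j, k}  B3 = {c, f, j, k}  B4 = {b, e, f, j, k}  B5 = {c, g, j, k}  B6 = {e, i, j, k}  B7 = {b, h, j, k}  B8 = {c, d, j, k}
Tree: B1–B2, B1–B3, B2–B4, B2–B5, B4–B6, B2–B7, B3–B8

A tree decomposition must satisfy three properties: every vertex lies in some bag; for every edge, both endpoints lie together in some bag; and for every vertex, the bags containing it form a connected subtree. Here bags containing vertex f are not connected in the tree, so the decomposition is invalid.

No — bags containing vertex f are not connected in the tree.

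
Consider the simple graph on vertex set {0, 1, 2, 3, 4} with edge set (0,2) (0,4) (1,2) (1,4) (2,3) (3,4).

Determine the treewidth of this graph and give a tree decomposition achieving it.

Each bag holds 3 vertices, so the decomposition has width 2, which upper-bounds the treewidth. The edges 0–4–1–2–0 form a cycle, so G is not a tree and its treewidth is at least 2. Therefore the treewidth is 2.

Treewidth 2.
One such decomposition:
Bags: B1 = {0, 2, 4}  B2 = {1, 2, 4}  B3 = {2, 3, 4}
Tree: B1–B2, B2–B3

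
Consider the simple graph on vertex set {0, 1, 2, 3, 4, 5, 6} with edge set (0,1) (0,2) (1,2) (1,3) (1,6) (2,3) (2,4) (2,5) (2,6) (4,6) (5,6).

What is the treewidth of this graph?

A width-2 tree decomposition is:
Bags: B1 = {1, 2, 3}  B2 = {1, 2, 6}  B3 = {2, 5, 6}  B4 = {2, 4, 6}  B5 = {0, 1, 2}
Tree: B1–B2, B2–B3, B3–B4, B2–B5
Each bag holds 3 vertices, so the decomposition has width 2, which upper-bounds the treewidth. Conversely, {0, 1, 2} is a clique of size 3, and the vertices of any clique must share a bag in every tree decomposition; so some bag has ≥ 3 vertices and tw(G) ≥ 2. The upper and lower bounds meet at 2, so that is the treewidth.

2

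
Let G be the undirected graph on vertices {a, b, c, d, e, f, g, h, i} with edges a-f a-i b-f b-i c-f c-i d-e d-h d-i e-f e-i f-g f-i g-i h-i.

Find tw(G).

A width-2 tree decomposition is:
Bags: B1 = {a, f, i}  B2 = {f, g, i}  B3 = {e, f, i}  B4 = {b, f, i}  B5 = {d, e, i}  B6 = {d, h, i}  B7 = {c, f, i}
Tree: B1–B2, B2–B3, B3–B4, B3–B5, B5–B6, B4–B7
The largest bag has 3 vertices, giving width 2; this decomposition certifies tw(G) ≤ 2. Conversely, {d, e, i} is a clique of size 3, and the vertices of any clique must share a bag in every tree decomposition; so some bag has ≥ 3 vertices and tw(G) ≥ 2. The upper and lower bounds meet at 2, so that is the treewidth.

2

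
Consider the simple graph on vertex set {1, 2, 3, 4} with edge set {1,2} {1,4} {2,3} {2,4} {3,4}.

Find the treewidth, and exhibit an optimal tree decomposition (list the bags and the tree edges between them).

Treewidth 2.
Bags: B1 = {1, 2, 4}  B2 = {2, 3, 4}
Tree: B1–B2

Every bag has size at most 3, so the width is 3 − 1 = 2 and tw(G) ≤ 2. On the other hand G contains the 3-clique {1, 2, 4}. A clique must lie in a single bag of any decomposition, so no decomposition can have width below 2. Hence tw(G) = 2 exactly.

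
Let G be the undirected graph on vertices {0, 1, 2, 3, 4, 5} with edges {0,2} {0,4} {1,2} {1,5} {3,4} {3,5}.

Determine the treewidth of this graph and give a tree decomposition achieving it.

Treewidth 2.
One such decomposition:
Bags: B1 = {1, 3, 5}  B2 = {1, 2, 3}  B3 = {0, 2, 3}  B4 = {0, 3, 4}
Tree: B1–B2, B2–B3, B3–B4

Each bag holds 3 vertices, so the decomposition has width 2, which upper-bounds the treewidth. Since 3–5–1–2–0–4–3 is a cycle in G, G is not acyclic. Forests are exactly the graphs of treewidth ≤ 1, so tw(G) ≥ 2. Combining the bounds, tw(G) = 2.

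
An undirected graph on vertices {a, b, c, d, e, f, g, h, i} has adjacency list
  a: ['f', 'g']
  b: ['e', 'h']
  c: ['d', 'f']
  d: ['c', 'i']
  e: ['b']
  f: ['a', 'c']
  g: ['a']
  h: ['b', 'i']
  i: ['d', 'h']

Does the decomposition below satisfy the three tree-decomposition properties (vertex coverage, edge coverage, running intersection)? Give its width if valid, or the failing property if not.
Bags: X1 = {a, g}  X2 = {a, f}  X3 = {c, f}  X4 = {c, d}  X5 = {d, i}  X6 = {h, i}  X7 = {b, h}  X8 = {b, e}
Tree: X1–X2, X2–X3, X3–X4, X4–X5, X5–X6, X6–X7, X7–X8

Vertex coverage: the bags together contain {a, b, c, d, e, f, g, h, i}, the full vertex set. Edge coverage: each edge of G has both endpoints in at least one bag. Running intersection: for every vertex, the bags containing it form a connected subtree. All three properties hold, so this is a valid tree decomposition of width max|bag| − 1 = 1, and hence tw(G) ≤ 1.

Yes; width 1.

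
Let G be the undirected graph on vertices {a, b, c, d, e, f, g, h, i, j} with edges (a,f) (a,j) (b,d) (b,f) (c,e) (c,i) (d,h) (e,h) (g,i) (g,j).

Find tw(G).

A width-2 tree decomposition is:
Bags: B1 = {a, f, j}  B2 = {b, f, j}  B3 = {b, d, j}  B4 = {d, h, j}  B5 = {e, h, j}  B6 = {c, e, j}  B7 = {c, i, j}  B8 = {g, i, j}
Tree: B1–B2, B2–B3, B3–B4, B4–B5, B5–B6, B6–B7, B7–B8
The largest bag has 3 vertices, giving width 2; this decomposition certifies tw(G) ≤ 2. Since j–a–f–b–d–h–e–c–i–g–j is a cycle in G, G is not acyclic. Forests are exactly the graphs of treewidth ≤ 1, so tw(G) ≥ 2. Therefore the treewidth is 2.

2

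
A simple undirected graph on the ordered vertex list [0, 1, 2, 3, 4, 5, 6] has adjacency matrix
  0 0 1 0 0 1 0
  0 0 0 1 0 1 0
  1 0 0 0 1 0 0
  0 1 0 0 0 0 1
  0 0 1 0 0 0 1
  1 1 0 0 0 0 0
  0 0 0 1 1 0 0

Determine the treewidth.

2

A width-2 tree decomposition is:
Bags: B1 = {0, 2, 5}  B2 = {1, 2, 5}  B3 = {1, 2, 3}  B4 = {2, 3, 6}  B5 = {2, 4, 6}
Tree: B1–B2, B2–B3, B3–B4, B4–B5
The largest bag has 3 vertices, giving width 2; this decomposition certifies tw(G) ≤ 2. Since 2–0–5–1–3–6–4–2 is a cycle in G, G is not acyclic. Forests are exactly the graphs of treewidth ≤ 1, so tw(G) ≥ 2. Therefore the treewidth is 2.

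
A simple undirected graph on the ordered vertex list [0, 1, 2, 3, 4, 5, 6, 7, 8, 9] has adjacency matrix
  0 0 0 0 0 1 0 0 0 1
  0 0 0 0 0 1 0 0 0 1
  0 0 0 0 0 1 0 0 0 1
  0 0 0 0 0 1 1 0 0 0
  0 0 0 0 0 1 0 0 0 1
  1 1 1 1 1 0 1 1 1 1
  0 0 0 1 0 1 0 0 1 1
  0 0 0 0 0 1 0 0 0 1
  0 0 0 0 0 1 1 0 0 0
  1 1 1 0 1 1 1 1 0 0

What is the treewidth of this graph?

2

A width-2 tree decomposition is:
Bags: B1 = {1, 5, 9}  B2 = {5, 6, 9}  B3 = {2, 5, 9}  B4 = {5, 7, 9}  B5 = {3, 5, 6}  B6 = {4, 5, 9}  B7 = {5, 6, 8}  B8 = {0, 5, 9}
Tree: B1–B2, B2–B3, B2–B4, B2–B5, B4–B6, B2–B7, B6–B8
Every bag has size at most 3, so the width is 3 − 1 = 2 and tw(G) ≤ 2. On the other hand G contains the 3-clique {5, 6, 8}. A clique must lie in a single bag of any decomposition, so no decomposition can have width below 2. Therefore the treewidth is 2.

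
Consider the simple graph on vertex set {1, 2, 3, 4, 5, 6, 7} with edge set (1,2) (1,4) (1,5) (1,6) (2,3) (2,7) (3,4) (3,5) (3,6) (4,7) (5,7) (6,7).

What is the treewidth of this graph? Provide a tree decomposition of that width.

Treewidth 3.
One such decomposition:
Bags: B1 = {1, 2, 3, 7}  B2 = {1, 3, 5, 7}  B3 = {1, 3, 6, 7}  B4 = {1, 3, 4, 7}
Tree: B1–B2, B2–B3, B3–B4

The largest bag has 4 vertices, giving width 3; this decomposition certifies tw(G) ≤ 3. For the lower bound: the 4 vertex sets {1,2}, {3,5}, {7}, {6} are disjoint, each induces a connected subgraph, and every pair is joined by at least one edge of G. Contracting each set to a single vertex therefore yields K_{4} as a minor, and since treewidth is minor-monotone, tw(G) ≥ tw(K_{4}) = 3. Therefore the treewidth is 3.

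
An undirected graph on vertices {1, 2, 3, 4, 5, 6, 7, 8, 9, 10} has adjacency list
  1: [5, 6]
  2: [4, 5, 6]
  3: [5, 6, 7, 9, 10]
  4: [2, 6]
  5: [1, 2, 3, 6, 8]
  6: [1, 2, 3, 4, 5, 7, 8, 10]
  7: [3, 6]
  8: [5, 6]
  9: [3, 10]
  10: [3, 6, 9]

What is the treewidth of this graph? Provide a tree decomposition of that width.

The largest bag has 3 vertices, giving width 2; this decomposition certifies tw(G) ≤ 2. On the other hand G contains the 3-clique {3, 9, 10}. A clique must lie in a single bag of any decomposition, so no decomposition can have width below 2. Therefore the treewidth is 2.

Treewidth 2.
One optimal decomposition is:
Bags: B1 = {3, 5, 6}  B2 = {5, 6, 8}  B3 = {3, 6, 7}  B4 = {3, 6, 10}  B5 = {2, 5, 6}  B6 = {2, 4, 6}  B7 = {1, 5, 6}  B8 = {3, 9, 10}
Tree: B1–B2, B1–B3, B1–B4, B1–B5, B5–B6, B1–B7, B4–B8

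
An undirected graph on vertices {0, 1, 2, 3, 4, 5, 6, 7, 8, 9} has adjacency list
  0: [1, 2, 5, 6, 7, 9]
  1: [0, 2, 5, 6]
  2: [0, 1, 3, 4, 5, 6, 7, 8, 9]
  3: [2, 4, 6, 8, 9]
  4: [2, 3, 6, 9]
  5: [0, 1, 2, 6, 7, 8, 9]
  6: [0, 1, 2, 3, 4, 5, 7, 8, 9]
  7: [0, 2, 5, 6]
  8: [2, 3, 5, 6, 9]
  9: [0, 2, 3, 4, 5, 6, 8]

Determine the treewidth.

A width-4 tree decomposition is:
Bags: B1 = {2, 5, 6, 8, 9}  B2 = {2, 3, 6, 8, 9}  B3 = {0, 2, 5, 6, 9}  B4 = {0, 2, 5, 6, 7}  B5 = {2, 3, 4, 6, 9}  B6 = {0, 1, 2, 5, 6}
Tree: B1–B2, B1–B3, B3–B4, B2–B5, B3–B6
Each bag holds 5 vertices, so the decomposition has width 4, which upper-bounds the treewidth. On the other hand G contains the 5-clique {2, 3, 6, 8, 9}. A clique must lie in a single bag of any decomposition, so no decomposition can have width below 4. The upper and lower bounds meet at 4, so that is the treewidth.

4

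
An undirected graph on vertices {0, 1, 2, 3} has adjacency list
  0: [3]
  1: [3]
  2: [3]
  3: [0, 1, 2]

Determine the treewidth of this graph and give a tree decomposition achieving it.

Treewidth 1.
One such decomposition:
Bags: B1 = {1, 3}  B2 = {2, 3}  B3 = {0, 3}
Tree: B1–B2, B2–B3

Each bag holds 2 vertices, so the decomposition has width 1, which upper-bounds the treewidth. Since G has at least one edge (e.g. 3–1), it is not an edgeless graph, so tw(G) ≥ 1. Combining the bounds, tw(G) = 1.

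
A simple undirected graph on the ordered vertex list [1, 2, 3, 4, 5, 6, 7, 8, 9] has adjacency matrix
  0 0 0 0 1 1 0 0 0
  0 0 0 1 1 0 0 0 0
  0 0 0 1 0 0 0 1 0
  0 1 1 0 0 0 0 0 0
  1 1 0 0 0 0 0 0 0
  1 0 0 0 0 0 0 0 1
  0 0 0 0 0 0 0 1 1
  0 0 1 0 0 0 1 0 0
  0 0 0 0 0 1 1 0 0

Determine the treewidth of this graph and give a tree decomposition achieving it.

Treewidth 2.
Bags: B1 = {1, 2, 5}  B2 = {1, 2, 4}  B3 = {1, 3, 4}  B4 = {1, 3, 8}  B5 = {1, 7, 8}  B6 = {1, 7, 9}  B7 = {1, 6, 9}
Tree: B1–B2, B2–B3, B3–B4, B4–B5, B5–B6, B6–B7

Every bag has size at most 3, so the width is 3 − 1 = 2 and tw(G) ≤ 2. The edges 1–5–2–4–3–8–7–9–6–1 form a cycle, so G is not a tree and its treewidth is at least 2. Therefore the treewidth is 2.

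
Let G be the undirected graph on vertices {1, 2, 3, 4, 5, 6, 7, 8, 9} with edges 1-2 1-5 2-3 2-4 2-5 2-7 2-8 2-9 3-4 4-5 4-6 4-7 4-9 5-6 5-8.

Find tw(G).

A width-2 tree decomposition is:
Bags: B1 = {2, 4, 5}  B2 = {2, 4, 7}  B3 = {2, 5, 8}  B4 = {2, 3, 4}  B5 = {1, 2, 5}  B6 = {2, 4, 9}  B7 = {4, 5, 6}
Tree: B1–B2, B1–B3, B2–B4, B3–B5, B1–B6, B1–B7
Each bag holds 3 vertices, so the decomposition has width 2, which upper-bounds the treewidth. On the other hand G contains the 3-clique {2, 5, 8}. A clique must lie in a single bag of any decomposition, so no decomposition can have width below 2. Hence tw(G) = 2 exactly.

2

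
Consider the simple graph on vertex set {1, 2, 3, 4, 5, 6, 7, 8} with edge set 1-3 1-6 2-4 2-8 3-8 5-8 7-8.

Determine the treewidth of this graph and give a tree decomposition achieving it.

The largest bag has 2 vertices, giving width 1; this decomposition certifies tw(G) ≤ 1. G has an edge, so its treewidth is at least 1. The upper and lower bounds meet at 1, so that is the treewidth.

Treewidth 1.
One optimal decomposition is:
Bags: B1 = {1, 3}  B2 = {3, 8}  B3 = {5, 8}  B4 = {2, 8}  B5 = {7, 8}  B6 = {1, 6}  B7 = {2, 4}
Tree: B1–B2, B2–B3, B2–B4, B2–B5, B1–B6, B4–B7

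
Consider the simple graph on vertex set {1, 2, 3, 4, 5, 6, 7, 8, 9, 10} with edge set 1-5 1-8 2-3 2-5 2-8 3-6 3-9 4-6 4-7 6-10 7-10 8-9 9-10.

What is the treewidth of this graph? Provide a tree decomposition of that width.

Every bag has size at most 3, so the width is 3 − 1 = 2 and tw(G) ≤ 2. For the lower bound, G contains the cycle 7–4–6–10–7, so G is not a forest; only forests have treewidth ≤ 1, hence tw(G) ≥ 2. Combining the bounds, tw(G) = 2.

Treewidth 2.
Bags: B1 = {4, 7, 10}  B2 = {4, 6, 10}  B3 = {6, 9, 10}  B4 = {3, 6, 9}  B5 = {3, 8, 9}  B6 = {2, 3, 8}  B7 = {1, 2, 8}  B8 = {1, 2, 5}
Tree: B1–B2, B2–B3, B3–B4, B4–B5, B5–B6, B6–B7, B7–B8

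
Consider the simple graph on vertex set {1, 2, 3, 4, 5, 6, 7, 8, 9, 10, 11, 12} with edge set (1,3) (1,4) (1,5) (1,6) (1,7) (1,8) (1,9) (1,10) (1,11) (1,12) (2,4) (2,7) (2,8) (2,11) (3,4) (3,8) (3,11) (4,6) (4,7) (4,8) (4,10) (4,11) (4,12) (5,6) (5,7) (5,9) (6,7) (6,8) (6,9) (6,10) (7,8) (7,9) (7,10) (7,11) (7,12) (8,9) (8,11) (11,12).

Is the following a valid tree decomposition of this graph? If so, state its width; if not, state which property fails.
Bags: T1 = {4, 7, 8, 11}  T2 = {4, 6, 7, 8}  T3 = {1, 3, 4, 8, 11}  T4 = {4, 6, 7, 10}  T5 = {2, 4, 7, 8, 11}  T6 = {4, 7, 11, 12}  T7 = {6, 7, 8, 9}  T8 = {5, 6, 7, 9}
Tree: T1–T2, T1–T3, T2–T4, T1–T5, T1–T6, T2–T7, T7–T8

A tree decomposition must satisfy three properties: every vertex lies in some bag; for every edge, both endpoints lie together in some bag; and for every vertex, the bags containing it form a connected subtree. Here edge (1,7) lies in no bag, so the decomposition is invalid.

No — edge (1,7) lies in no bag.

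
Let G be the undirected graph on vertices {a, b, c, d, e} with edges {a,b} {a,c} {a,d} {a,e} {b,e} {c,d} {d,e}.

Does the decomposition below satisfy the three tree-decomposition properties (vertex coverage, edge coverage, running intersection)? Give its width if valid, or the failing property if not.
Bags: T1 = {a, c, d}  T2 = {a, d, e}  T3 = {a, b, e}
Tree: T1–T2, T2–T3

Vertex coverage: the bags together contain {a, b, c, d, e}, the full vertex set. Edge coverage: each edge of G has both endpoints in at least one bag. Running intersection: for every vertex, the bags containing it form a connected subtree. All three properties hold, so this is a valid tree decomposition of width max|bag| − 1 = 2, and hence tw(G) ≤ 2.

Yes; width 2.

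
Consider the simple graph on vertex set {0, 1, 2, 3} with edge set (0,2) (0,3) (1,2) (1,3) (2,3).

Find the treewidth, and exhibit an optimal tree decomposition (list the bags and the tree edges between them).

Treewidth 2.
Bags: B1 = {1, 2, 3}  B2 = {0, 2, 3}
Tree: B1–B2

Each bag holds 3 vertices, so the decomposition has width 2, which upper-bounds the treewidth. For the lower bound, the 3 vertices {0, 2, 3} are pairwise adjacent, and any tree decomposition puts a clique entirely inside one bag — forcing width ≥ 2. Hence tw(G) = 2 exactly.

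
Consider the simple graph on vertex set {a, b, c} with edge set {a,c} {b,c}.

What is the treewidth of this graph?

1

A width-1 tree decomposition is:
Bags: B1 = {a, c}  B2 = {b, c}
Tree: B1–B2
Each bag holds 2 vertices, so the decomposition has width 1, which upper-bounds the treewidth. Since G has at least one edge (e.g. a–c), it is not an edgeless graph, so tw(G) ≥ 1. Therefore the treewidth is 1.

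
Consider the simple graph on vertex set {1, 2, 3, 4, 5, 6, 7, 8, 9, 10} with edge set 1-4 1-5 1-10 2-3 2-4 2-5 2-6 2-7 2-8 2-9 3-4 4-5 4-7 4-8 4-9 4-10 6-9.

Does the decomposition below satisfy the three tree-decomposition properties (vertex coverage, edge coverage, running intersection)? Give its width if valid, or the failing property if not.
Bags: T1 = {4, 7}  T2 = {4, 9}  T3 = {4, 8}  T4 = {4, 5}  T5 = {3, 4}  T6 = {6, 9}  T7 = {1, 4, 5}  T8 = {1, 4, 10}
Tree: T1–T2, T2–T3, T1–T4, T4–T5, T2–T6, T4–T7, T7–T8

No — vertex 2 appears in no bag.

A tree decomposition must satisfy three properties: every vertex lies in some bag; for every edge, both endpoints lie together in some bag; and for every vertex, the bags containing it form a connected subtree. Here vertex 2 appears in no bag, so the decomposition is invalid.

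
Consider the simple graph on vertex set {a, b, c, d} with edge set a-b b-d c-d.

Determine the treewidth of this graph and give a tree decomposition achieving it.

Treewidth 1.
Bags: B1 = {c, d}  B2 = {b, d}  B3 = {a, b}
Tree: B1–B2, B2–B3

The largest bag has 2 vertices, giving width 1; this decomposition certifies tw(G) ≤ 1. Any graph with an edge has treewidth ≥ 1, and G has the edge c–d. Hence tw(G) = 1 exactly.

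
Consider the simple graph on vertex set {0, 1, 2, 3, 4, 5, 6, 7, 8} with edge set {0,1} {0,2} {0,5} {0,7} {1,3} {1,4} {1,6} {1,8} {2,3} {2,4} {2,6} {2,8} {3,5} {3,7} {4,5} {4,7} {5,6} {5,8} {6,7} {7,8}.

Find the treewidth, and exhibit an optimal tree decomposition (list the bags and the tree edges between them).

Every bag has size at most 5, so the width is 5 − 1 = 4 and tw(G) ≤ 4. For the lower bound: the 5 vertex sets {2,4}, {6,7}, {0,1}, {5}, {3} are disjoint, each induces a connected subgraph, and every pair is joined by at least one edge of G. Contracting each set to a single vertex therefore yields K_{5} as a minor, and since treewidth is minor-monotone, tw(G) ≥ tw(K_{5}) = 4. Hence tw(G) = 4 exactly.

Treewidth 4.
Bags: B1 = {1, 2, 4, 5, 7}  B2 = {1, 2, 5, 6, 7}  B3 = {0, 1, 2, 5, 7}  B4 = {1, 2, 3, 5, 7}  B5 = {1, 2, 5, 7, 8}
Tree: B1–B2, B2–B3, B3–B4, B4–B5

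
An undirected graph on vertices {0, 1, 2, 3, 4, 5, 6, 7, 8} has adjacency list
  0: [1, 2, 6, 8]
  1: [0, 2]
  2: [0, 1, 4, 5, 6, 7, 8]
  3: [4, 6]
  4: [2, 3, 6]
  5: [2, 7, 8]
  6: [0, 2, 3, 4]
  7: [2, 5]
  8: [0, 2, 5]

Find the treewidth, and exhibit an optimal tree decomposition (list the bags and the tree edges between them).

Every bag has size at most 3, so the width is 3 − 1 = 2 and tw(G) ≤ 2. On the other hand G contains the 3-clique {0, 2, 8}. A clique must lie in a single bag of any decomposition, so no decomposition can have width below 2. Therefore the treewidth is 2.

Treewidth 2.
Bags: B1 = {0, 1, 2}  B2 = {0, 2, 6}  B3 = {0, 2, 8}  B4 = {2, 5, 8}  B5 = {2, 4, 6}  B6 = {3, 4, 6}  B7 = {2, 5, 7}
Tree: B1–B2, B2–B3, B3–B4, B2–B5, B5–B6, B4–B7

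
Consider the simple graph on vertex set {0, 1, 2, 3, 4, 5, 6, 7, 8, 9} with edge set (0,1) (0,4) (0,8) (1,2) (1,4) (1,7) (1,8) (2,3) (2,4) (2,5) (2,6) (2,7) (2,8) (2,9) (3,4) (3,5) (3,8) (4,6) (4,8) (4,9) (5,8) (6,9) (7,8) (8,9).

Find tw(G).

3

A width-3 tree decomposition is:
Bags: B1 = {2, 3, 4, 8}  B2 = {2, 3, 5, 8}  B3 = {1, 2, 4, 8}  B4 = {2, 4, 8, 9}  B5 = {0, 1, 4, 8}  B6 = {1, 2, 7, 8}  B7 = {2, 4, 6, 9}
Tree: B1–B2, B1–B3, B1–B4, B3–B5, B3–B6, B4–B7
Every bag has size at most 4, so the width is 4 − 1 = 3 and tw(G) ≤ 3. Conversely, {0, 1, 4, 8} is a clique of size 4, and the vertices of any clique must share a bag in every tree decomposition; so some bag has ≥ 4 vertices and tw(G) ≥ 3. Combining the bounds, tw(G) = 3.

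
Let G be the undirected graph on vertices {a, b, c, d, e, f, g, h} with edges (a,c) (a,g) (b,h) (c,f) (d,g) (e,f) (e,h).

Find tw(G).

1

A width-1 tree decomposition is:
Bags: B1 = {b, h}  B2 = {e, h}  B3 = {e, f}  B4 = {c, f}  B5 = {a, c}  B6 = {a, g}  B7 = {d, g}
Tree: B1–B2, B2–B3, B3–B4, B4–B5, B5–B6, B6–B7
Every bag has size at most 2, so the width is 2 − 1 = 1 and tw(G) ≤ 1. Since G has at least one edge (e.g. b–h), it is not an edgeless graph, so tw(G) ≥ 1. Combining the bounds, tw(G) = 1.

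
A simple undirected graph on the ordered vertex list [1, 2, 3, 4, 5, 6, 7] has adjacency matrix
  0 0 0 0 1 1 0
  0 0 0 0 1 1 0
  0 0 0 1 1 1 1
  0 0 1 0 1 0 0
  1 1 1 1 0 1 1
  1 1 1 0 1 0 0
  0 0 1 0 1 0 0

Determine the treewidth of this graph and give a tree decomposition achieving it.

Every bag has size at most 3, so the width is 3 − 1 = 2 and tw(G) ≤ 2. For the lower bound, the 3 vertices {1, 5, 6} are pairwise adjacent, and any tree decomposition puts a clique entirely inside one bag — forcing width ≥ 2. Therefore the treewidth is 2.

Treewidth 2.
One optimal decomposition is:
Bags: B1 = {1, 5, 6}  B2 = {3, 5, 6}  B3 = {3, 4, 5}  B4 = {2, 5, 6}  B5 = {3, 5, 7}
Tree: B1–B2, B2–B3, B1–B4, B2–B5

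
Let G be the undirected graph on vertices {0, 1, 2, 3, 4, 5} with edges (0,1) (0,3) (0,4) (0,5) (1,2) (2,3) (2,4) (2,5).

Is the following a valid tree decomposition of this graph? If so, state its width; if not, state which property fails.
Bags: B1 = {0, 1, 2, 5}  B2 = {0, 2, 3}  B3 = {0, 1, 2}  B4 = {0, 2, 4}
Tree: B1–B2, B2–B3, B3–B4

No — bags containing vertex 1 are not connected in the tree.

A tree decomposition must satisfy three properties: every vertex lies in some bag; for every edge, both endpoints lie together in some bag; and for every vertex, the bags containing it form a connected subtree. Here bags containing vertex 1 are not connected in the tree, so the decomposition is invalid.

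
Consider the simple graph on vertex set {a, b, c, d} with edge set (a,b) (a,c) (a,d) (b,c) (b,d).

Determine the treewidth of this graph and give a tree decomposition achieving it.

The largest bag has 3 vertices, giving width 2; this decomposition certifies tw(G) ≤ 2. On the other hand G contains the 3-clique {a, b, d}. A clique must lie in a single bag of any decomposition, so no decomposition can have width below 2. The upper and lower bounds meet at 2, so that is the treewidth.

Treewidth 2.
One optimal decomposition is:
Bags: B1 = {a, b, d}  B2 = {a, b, c}
Tree: B1–B2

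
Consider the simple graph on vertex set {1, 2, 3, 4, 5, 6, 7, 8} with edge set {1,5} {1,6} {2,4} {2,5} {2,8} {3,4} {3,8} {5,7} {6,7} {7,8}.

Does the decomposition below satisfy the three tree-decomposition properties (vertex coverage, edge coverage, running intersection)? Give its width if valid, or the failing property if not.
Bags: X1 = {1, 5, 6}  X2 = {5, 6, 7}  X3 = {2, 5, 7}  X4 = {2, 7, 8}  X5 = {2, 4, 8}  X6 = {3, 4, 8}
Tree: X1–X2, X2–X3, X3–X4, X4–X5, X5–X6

Yes; width 2.

Checking the three conditions: (i) the bags cover all of {1, 2, 3, 4, 5, 6, 7, 8}; (ii) for each edge, some bag contains both endpoints; (iii) the bags containing any fixed vertex form a subtree. All hold, so the decomposition is valid with width 3 − 1 = 2.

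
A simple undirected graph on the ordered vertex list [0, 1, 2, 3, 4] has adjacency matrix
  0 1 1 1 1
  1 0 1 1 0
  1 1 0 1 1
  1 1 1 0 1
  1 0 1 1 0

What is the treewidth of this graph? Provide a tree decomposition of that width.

Treewidth 3.
One optimal decomposition is:
Bags: B1 = {0, 1, 2, 3}  B2 = {0, 2, 3, 4}
Tree: B1–B2

Each bag holds 4 vertices, so the decomposition has width 3, which upper-bounds the treewidth. Conversely, {0, 1, 2, 3} is a clique of size 4, and the vertices of any clique must share a bag in every tree decomposition; so some bag has ≥ 4 vertices and tw(G) ≥ 3. Therefore the treewidth is 3.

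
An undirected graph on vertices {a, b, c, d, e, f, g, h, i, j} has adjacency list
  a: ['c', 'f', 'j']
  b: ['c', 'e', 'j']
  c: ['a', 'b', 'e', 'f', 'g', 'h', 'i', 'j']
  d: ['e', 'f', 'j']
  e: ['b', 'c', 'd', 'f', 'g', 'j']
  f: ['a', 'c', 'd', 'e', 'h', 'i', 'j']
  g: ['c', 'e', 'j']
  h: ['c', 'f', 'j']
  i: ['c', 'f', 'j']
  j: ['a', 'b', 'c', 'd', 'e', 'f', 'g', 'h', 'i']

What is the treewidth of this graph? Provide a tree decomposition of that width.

Treewidth 3.
Bags: B1 = {b, c, e, j}  B2 = {c, e, f, j}  B3 = {c, f, h, j}  B4 = {a, c, f, j}  B5 = {c, f, i, j}  B6 = {d, e, f, j}  B7 = {c, e, g, j}
Tree: B1–B2, B2–B3, B3–B4, B4–B5, B2–B6, B1–B7

Every bag has size at most 4, so the width is 4 − 1 = 3 and tw(G) ≤ 3. Conversely, {d, e, f, j} is a clique of size 4, and the vertices of any clique must share a bag in every tree decomposition; so some bag has ≥ 4 vertices and tw(G) ≥ 3. The upper and lower bounds meet at 3, so that is the treewidth.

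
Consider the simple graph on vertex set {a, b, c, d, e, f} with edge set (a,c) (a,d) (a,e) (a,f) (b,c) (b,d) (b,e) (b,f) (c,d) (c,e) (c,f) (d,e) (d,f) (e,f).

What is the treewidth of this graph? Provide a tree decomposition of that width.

Every bag has size at most 5, so the width is 5 − 1 = 4 and tw(G) ≤ 4. Conversely, {a, c, d, e, f} is a clique of size 5, and the vertices of any clique must share a bag in every tree decomposition; so some bag has ≥ 5 vertices and tw(G) ≥ 4. Therefore the treewidth is 4.

Treewidth 4.
One such decomposition:
Bags: B1 = {a, c, d, e, f}  B2 = {b, c, d, e, f}
Tree: B1–B2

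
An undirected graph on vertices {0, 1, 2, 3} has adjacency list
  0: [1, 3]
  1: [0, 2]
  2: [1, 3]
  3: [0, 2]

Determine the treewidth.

2

A width-2 tree decomposition is:
Bags: B1 = {0, 1, 2}  B2 = {0, 2, 3}
Tree: B1–B2
The largest bag has 3 vertices, giving width 2; this decomposition certifies tw(G) ≤ 2. The edges 2–1–0–3–2 form a cycle, so G is not a tree and its treewidth is at least 2. Combining the bounds, tw(G) = 2.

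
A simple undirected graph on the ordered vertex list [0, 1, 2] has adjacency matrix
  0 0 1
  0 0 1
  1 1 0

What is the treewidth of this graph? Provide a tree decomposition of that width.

The largest bag has 2 vertices, giving width 1; this decomposition certifies tw(G) ≤ 1. Since G has at least one edge (e.g. 2–1), it is not an edgeless graph, so tw(G) ≥ 1. Combining the bounds, tw(G) = 1.

Treewidth 1.
Bags: B1 = {1, 2}  B2 = {0, 2}
Tree: B1–B2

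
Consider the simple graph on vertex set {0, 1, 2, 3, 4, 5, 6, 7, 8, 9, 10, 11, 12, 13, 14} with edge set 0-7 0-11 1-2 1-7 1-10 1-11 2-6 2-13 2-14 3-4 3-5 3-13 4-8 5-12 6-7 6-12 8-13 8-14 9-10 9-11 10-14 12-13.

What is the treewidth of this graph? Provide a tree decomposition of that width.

Treewidth 3.
One optimal decomposition is:
Bags: B1 = {0, 9, 10, 11}  B2 = {0, 1, 10, 11}  B3 = {0, 1, 7, 10}  B4 = {1, 7, 10, 14}  B5 = {1, 2, 7, 14}  B6 = {2, 6, 7, 14}  B7 = {2, 6, 8, 14}  B8 = {2, 6, 8, 13}  B9 = {6, 8, 12, 13}  B10 = {4, 8, 12, 13}  B11 = {3, 4, 12, 13}  B12 = {3, 4, 5, 12}
Tree: B1–B2, B2–B3, B3–B4, B4–B5, B5–B6, B6–B7, B7–B8, B8–B9, B9–B10, B10–B11, B11–B12

Every bag has size at most 4, so the width is 4 − 1 = 3 and tw(G) ≤ 3. For the lower bound: the 4 vertex sets {0,9,11}, {10}, {1}, {2,6,7,14} are disjoint, each induces a connected subgraph, and every pair is joined by at least one edge of G. Contracting each set to a single vertex therefore yields K_{4} as a minor, and since treewidth is minor-monotone, tw(G) ≥ tw(K_{4}) = 3. Combining the bounds, tw(G) = 3.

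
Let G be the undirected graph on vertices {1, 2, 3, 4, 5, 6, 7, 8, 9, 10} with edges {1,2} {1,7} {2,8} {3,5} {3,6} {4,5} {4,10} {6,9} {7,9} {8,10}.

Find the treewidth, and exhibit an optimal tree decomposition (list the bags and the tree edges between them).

Each bag holds 3 vertices, so the decomposition has width 2, which upper-bounds the treewidth. The edges 1–7–9–6–3–5–4–10–8–2–1 form a cycle, so G is not a tree and its treewidth is at least 2. Combining the bounds, tw(G) = 2.

Treewidth 2.
One such decomposition:
Bags: B1 = {1, 7, 9}  B2 = {1, 6, 9}  B3 = {1, 3, 6}  B4 = {1, 3, 5}  B5 = {1, 4, 5}  B6 = {1, 4, 10}  B7 = {1, 8, 10}  B8 = {1, 2, 8}
Tree: B1–B2, B2–B3, B3–B4, B4–B5, B5–B6, B6–B7, B7–B8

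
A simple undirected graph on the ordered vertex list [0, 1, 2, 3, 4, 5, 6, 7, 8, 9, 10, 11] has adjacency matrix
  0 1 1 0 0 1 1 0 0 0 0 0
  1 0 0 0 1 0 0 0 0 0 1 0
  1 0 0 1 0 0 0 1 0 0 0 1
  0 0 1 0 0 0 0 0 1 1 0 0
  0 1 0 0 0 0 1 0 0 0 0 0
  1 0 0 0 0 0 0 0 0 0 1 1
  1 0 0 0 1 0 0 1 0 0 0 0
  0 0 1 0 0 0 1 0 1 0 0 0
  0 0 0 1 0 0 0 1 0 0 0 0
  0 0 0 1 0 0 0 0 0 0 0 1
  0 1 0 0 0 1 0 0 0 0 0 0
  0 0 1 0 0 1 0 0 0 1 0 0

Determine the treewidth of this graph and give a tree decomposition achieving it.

Each bag holds 4 vertices, so the decomposition has width 3, which upper-bounds the treewidth. For the lower bound: the 4 vertex sets {3,8,9}, {11}, {2}, {0,5,6,7} are disjoint, each induces a connected subgraph, and every pair is joined by at least one edge of G. Contracting each set to a single vertex therefore yields K_{4} as a minor, and since treewidth is minor-monotone, tw(G) ≥ tw(K_{4}) = 3. Combining the bounds, tw(G) = 3.

Treewidth 3.
Bags: B1 = {3, 8, 9, 11}  B2 = {2, 3, 8, 11}  B3 = {2, 7, 8, 11}  B4 = {2, 5, 7, 11}  B5 = {0, 2, 5, 7}  B6 = {0, 5, 6, 7}  B7 = {0, 5, 6, 10}  B8 = {0, 1, 6, 10}  B9 = {1, 4, 6, 10}
Tree: B1–B2, B2–B3, B3–B4, B4–B5, B5–B6, B6–B7, B7–B8, B8–B9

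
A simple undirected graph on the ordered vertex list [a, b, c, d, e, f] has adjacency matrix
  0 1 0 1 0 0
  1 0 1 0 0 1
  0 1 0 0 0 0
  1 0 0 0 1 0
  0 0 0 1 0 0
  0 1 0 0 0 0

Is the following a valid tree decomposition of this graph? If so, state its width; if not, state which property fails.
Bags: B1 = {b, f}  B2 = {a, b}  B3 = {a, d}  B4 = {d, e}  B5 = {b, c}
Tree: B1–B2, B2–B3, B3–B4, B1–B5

Yes; width 1.

Vertex coverage: the bags together contain {a, b, c, d, e, f}, the full vertex set. Edge coverage: each edge of G has both endpoints in at least one bag. Running intersection: for every vertex, the bags containing it form a connected subtree. All three properties hold, so this is a valid tree decomposition of width max|bag| − 1 = 1, and hence tw(G) ≤ 1.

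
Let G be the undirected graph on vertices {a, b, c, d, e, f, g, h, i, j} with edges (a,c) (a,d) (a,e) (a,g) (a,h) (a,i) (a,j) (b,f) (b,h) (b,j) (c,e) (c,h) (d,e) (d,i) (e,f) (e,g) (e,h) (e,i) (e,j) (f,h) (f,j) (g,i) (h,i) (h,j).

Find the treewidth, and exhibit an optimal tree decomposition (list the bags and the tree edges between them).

The largest bag has 4 vertices, giving width 3; this decomposition certifies tw(G) ≤ 3. On the other hand G contains the 4-clique {a, d, e, i}. A clique must lie in a single bag of any decomposition, so no decomposition can have width below 3. Hence tw(G) = 3 exactly.

Treewidth 3.
Bags: B1 = {a, e, h, i}  B2 = {a, d, e, i}  B3 = {a, e, h, j}  B4 = {a, c, e, h}  B5 = {e, f, h, j}  B6 = {a, e, g, i}  B7 = {b, f, h, j}
Tree: B1–B2, B1–B3, B3–B4, B3–B5, B1–B6, B5–B7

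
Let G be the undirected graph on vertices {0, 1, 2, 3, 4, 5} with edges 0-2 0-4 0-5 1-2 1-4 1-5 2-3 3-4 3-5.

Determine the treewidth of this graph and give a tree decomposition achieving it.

Treewidth 3.
Bags: B1 = {1, 2, 4, 5}  B2 = {2, 3, 4, 5}  B3 = {0, 2, 4, 5}
Tree: B1–B2, B2–B3

Each bag holds 4 vertices, so the decomposition has width 3, which upper-bounds the treewidth. For the lower bound: the 4 vertex sets {1,2}, {3,5}, {4}, {0} are disjoint, each induces a connected subgraph, and every pair is joined by at least one edge of G. Contracting each set to a single vertex therefore yields K_{4} as a minor, and since treewidth is minor-monotone, tw(G) ≥ tw(K_{4}) = 3. Hence tw(G) = 3 exactly.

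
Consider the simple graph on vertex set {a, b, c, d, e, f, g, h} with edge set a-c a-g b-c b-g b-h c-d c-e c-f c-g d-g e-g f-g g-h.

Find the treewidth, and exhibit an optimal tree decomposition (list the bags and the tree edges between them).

Every bag has size at most 3, so the width is 3 − 1 = 2 and tw(G) ≤ 2. Conversely, {b, g, h} is a clique of size 3, and the vertices of any clique must share a bag in every tree decomposition; so some bag has ≥ 3 vertices and tw(G) ≥ 2. Therefore the treewidth is 2.

Treewidth 2.
One such decomposition:
Bags: B1 = {b, c, g}  B2 = {c, e, g}  B3 = {c, f, g}  B4 = {b, g, h}  B5 = {c, d, g}  B6 = {a, c, g}
Tree: B1–B2, B1–B3, B1–B4, B2–B5, B2–B6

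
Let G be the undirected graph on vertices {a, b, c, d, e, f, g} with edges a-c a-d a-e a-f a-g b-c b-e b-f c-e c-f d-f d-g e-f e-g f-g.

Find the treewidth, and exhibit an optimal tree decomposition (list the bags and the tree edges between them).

Treewidth 3.
One such decomposition:
Bags: B1 = {a, e, f, g}  B2 = {a, d, f, g}  B3 = {a, c, e, f}  B4 = {b, c, e, f}
Tree: B1–B2, B1–B3, B3–B4

Each bag holds 4 vertices, so the decomposition has width 3, which upper-bounds the treewidth. Conversely, {a, d, f, g} is a clique of size 4, and the vertices of any clique must share a bag in every tree decomposition; so some bag has ≥ 4 vertices and tw(G) ≥ 3. The upper and lower bounds meet at 3, so that is the treewidth.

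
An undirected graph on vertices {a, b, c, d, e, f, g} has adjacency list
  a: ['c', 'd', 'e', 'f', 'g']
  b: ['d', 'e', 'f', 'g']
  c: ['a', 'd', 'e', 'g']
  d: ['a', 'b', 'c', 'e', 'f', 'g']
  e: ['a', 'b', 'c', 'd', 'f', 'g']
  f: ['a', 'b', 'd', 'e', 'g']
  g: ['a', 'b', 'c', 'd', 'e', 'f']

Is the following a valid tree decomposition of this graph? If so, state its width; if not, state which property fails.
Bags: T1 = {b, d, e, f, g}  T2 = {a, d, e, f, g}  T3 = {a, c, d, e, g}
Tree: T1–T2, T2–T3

Yes; width 4.

Every vertex of G appears in some bag (union = {a, b, c, d, e, f, g}); every edge is covered by a bag; and for each vertex v the set of bags containing v is connected in the bag tree. The decomposition is therefore valid. The largest bag has 5 vertices, so the width is 4.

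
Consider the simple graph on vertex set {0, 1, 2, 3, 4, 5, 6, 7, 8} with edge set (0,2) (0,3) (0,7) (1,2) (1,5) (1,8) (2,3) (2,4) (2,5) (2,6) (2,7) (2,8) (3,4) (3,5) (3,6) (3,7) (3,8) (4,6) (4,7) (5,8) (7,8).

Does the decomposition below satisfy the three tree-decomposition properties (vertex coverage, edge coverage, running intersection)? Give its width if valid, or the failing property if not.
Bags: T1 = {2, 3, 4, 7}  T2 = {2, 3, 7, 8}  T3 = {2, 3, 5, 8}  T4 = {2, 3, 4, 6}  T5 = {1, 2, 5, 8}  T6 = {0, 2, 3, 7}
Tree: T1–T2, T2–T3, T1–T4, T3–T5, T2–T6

Every vertex of G appears in some bag (union = {0, 1, 2, 3, 4, 5, 6, 7, 8}); every edge is covered by a bag; and for each vertex v the set of bags containing v is connected in the bag tree. The decomposition is therefore valid. The largest bag has 4 vertices, so the width is 3.

Yes; width 3.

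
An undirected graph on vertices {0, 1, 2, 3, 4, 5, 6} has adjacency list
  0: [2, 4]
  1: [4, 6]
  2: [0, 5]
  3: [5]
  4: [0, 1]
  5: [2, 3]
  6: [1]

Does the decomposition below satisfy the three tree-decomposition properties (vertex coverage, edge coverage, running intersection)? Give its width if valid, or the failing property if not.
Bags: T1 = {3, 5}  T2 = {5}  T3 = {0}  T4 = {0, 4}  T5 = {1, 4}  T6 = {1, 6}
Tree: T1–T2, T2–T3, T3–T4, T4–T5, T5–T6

A tree decomposition must satisfy three properties: every vertex lies in some bag; for every edge, both endpoints lie together in some bag; and for every vertex, the bags containing it form a connected subtree. Here vertex 2 appears in no bag, so the decomposition is invalid.

No — vertex 2 appears in no bag.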